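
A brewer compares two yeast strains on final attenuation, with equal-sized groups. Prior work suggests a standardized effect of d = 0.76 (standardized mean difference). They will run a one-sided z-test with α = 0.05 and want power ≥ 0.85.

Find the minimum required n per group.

n = 25 per group

Set Φ(δ − 1.645) = 0.85; then δ − 1.645 = Φ⁻¹(0.85) = 1.036, giving δ = 2.681.
δ = d·√(n/2) ⇒ n = 2(δ/d)² = 2 × (2.681 / 0.76)² = 24.89.
Rounding up, n = 25 per group.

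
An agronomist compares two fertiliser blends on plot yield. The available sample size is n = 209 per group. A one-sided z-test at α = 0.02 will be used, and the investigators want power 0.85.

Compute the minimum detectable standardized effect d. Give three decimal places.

d ≈ 0.302

Need Φ(δ − 2.054) = 0.85, so δ = 2.054 + 1.036 = 3.090.
δ = d·√(n/2) ⇒ d = δ/√(n/2) = 3.090/√(209/2) = 0.3023.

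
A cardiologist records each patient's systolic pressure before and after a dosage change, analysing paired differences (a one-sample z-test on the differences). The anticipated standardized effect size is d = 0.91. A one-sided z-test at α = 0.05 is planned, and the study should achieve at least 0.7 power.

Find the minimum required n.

n = 6

For power 0.7 need Φ(δ − z_{0.05}) = 0.7, so δ = z_{0.05} + z_{0.30} = 1.645 + 0.524 = 2.169.
δ = d·√n ⇒ n = (δ/d)² = (2.169 / 0.91)² = 5.68.
Rounding up, n = 6.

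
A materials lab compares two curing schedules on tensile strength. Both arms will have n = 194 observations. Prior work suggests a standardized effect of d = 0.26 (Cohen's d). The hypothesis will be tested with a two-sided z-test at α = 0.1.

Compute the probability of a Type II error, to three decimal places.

β ≈ 0.180

Noncentrality parameter: δ = d·√(n/2) = 0.26 × √(194/2) = 2.5607
Two-sided α = 0.1 → critical value z_{0.05} = 1.645.
Power = Φ(δ − 1.645) + Φ(−δ − 1.645) = Φ(0.916) + Φ(-4.206) = 0.8201 + 0.0000 = 0.8201.
Type II error: β = 1 − power = 1 − 0.8201 = 0.1799.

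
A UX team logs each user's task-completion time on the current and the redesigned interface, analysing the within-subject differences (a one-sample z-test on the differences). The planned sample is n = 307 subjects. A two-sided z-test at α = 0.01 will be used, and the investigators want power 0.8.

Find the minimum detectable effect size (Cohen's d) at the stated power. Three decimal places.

Required noncentrality: δ = z_{0.005} + z_{0.20} = 2.576 + 0.842 = 3.417.
(Lower-tail contribution to power is negligible for δ > 0.)
δ = d·√n ⇒ d = δ/√n = 3.417/√307 = 0.1950.

d ≈ 0.195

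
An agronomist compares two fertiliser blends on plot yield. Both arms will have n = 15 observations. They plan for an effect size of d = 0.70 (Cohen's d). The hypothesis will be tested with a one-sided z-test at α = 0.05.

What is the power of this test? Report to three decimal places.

Noncentrality parameter: δ = d·√(n/2) = 0.70 × √(15/2) = 1.9170
Critical value for a one-sided test at α = 0.05: z_α = 1.645.
Power = P(Z > 1.645 − δ) = Φ(0.272) = 0.6073.

Power ≈ 0.607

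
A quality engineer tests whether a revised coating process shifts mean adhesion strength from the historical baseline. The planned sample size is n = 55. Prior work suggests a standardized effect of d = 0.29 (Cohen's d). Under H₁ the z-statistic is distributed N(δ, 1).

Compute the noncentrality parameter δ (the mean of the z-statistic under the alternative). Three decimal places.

δ = d·√n = 0.29 × √55 = 2.1507

δ ≈ 2.151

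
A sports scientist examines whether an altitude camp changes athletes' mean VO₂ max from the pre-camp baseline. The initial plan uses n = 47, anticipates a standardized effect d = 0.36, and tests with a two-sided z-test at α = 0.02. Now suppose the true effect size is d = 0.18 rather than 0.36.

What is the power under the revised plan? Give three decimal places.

With d = 0.18: δ = d·√n = 0.18 × √47 = 1.2340. Critical value z_{0.01} = 2.326.
Revised power = Φ(δ − 2.326) + Φ(−δ − 2.326) = Φ(-1.092) + Φ(-3.560) = 0.1373 + 0.0002 = 0.1375.

Power ≈ 0.138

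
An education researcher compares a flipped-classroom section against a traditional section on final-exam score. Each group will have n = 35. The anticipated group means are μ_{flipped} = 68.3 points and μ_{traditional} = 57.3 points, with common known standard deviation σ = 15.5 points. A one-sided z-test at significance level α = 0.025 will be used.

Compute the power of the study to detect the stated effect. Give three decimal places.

Power ≈ 0.843

Standardized effect: d = |μ_{flipped} − μ_{traditional}| / σ = |68.3 − 57.3| / 15.5 = 0.7097
Noncentrality parameter: δ = d·√(n/2) = 0.7097 × √(35/2) = 2.9688
Critical value for a one-sided test at α = 0.025: z_α = 1.960.
Power = P(Z > 1.960 − δ) = Φ(1.009) = 0.8435.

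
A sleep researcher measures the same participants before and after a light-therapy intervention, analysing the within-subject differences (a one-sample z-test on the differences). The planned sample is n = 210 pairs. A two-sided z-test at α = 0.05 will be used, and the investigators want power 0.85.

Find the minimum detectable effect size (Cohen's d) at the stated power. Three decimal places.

d ≈ 0.207

Required noncentrality: δ = z_{0.025} + z_{0.15} = 1.960 + 1.036 = 2.996.
(Lower-tail contribution to power is negligible for δ > 0.)
δ = d·√n ⇒ d = δ/√n = 2.996/√210 = 0.2068.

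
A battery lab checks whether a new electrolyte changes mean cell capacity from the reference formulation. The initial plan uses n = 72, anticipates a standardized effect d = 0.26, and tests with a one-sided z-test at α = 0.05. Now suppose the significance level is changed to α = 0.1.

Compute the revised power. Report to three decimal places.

Power ≈ 0.822

δ = d·√n = 0.26 × √72 = 2.2062 (unchanged). New critical value: z_{0.1} = 1.282.
Revised power = P(Z > 1.282 − δ) = Φ(0.925) = 0.8224.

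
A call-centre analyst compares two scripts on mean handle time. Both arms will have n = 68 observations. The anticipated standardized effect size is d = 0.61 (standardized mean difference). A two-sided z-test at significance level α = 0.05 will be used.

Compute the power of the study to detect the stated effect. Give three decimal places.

Noncentrality parameter: δ = d·√(n/2) = 0.61 × √(68/2) = 3.5569
Two-sided α = 0.05 → critical value z_{0.025} = 1.960.
Power = Φ(δ − 1.960) + Φ(−δ − 1.960) = Φ(1.597) + Φ(-5.517) = 0.9449 + 0.0000 = 0.9449.

Power ≈ 0.945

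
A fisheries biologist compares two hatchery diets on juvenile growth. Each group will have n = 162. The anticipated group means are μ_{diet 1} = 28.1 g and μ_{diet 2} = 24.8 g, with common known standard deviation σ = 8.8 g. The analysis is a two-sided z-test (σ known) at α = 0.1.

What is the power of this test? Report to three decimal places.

Standardized effect: d = |μ_{diet 1} − μ_{diet 2}| / σ = |28.1 − 24.8| / 8.8 = 0.3750
Noncentrality parameter: δ = d·√(n/2) = 0.3750 × √(162/2) = 3.3750
Critical value for a two-sided test at α = 0.1: z_{α/2} = 1.645.
Power = Φ(δ − 1.645) + Φ(−δ − 1.645) = Φ(1.730) + Φ(-5.020) = 0.9582 + 0.0000 = 0.9582.

Power ≈ 0.958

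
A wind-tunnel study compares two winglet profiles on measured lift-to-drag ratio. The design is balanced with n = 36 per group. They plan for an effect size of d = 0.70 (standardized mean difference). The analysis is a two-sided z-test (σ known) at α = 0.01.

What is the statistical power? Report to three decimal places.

Noncentrality parameter: δ = d·√(n/2) = 0.70 × √(36/2) = 2.9698
Critical value for a two-sided test at α = 0.01: z_{α/2} = 2.576.
Power = Φ(δ − 2.576) + Φ(−δ − 2.576) = Φ(0.394) + Φ(-5.546) = 0.6532 + 0.0000 = 0.6532.

Power ≈ 0.653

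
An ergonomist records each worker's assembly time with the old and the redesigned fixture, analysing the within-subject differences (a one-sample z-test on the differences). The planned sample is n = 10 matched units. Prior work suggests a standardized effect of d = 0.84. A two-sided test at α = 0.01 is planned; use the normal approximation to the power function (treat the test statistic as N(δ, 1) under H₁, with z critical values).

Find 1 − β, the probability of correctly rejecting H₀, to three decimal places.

Power ≈ 0.532

Noncentrality parameter: δ = d·√n = 0.84 × √10 = 2.6563
Two-sided α = 0.01 → critical value z_{0.005} = 2.576.
Power = Φ(δ − 2.576) + Φ(−δ − 2.576) = Φ(0.080) + Φ(-5.232) = 0.5321 + 0.0000 = 0.5321.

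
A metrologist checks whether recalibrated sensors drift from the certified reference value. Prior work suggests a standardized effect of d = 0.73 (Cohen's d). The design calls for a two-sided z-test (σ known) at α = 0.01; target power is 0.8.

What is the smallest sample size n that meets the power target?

Set Φ(δ − 2.576) = 0.8; then δ − 2.576 = Φ⁻¹(0.8) = 0.842, giving δ = 3.417.
(The Φ(−δ − z_{α/2}) term is vanishingly small for δ > 0 and is dropped in the standard sample-size formula.)
δ = d·√n ⇒ n = (δ/d)² = (3.417 / 0.73)² = 21.92.
Rounding up, n = 22.

n = 22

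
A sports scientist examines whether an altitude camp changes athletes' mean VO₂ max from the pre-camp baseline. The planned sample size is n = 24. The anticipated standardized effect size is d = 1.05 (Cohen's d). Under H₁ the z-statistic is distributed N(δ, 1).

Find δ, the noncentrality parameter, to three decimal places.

δ ≈ 5.144

δ = d·√n = 1.05 × √24 = 5.1439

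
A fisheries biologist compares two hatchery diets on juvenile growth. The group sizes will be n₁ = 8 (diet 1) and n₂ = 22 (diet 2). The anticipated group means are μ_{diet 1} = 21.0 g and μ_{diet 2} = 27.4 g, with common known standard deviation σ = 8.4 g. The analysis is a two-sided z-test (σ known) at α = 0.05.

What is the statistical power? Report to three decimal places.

Standardized effect: d = |μ_{diet 1} − μ_{diet 2}| / σ = |21.0 − 27.4| / 8.4 = 0.7619
Noncentrality parameter: δ = d / √(1/n₁ + 1/n₂) = 0.7619 / √(1/8 + 1/22) = 1.8454
Two-sided α = 0.05 → critical value z_{0.025} = 1.960.
Power = Φ(δ − 1.960) + Φ(−δ − 1.960) = Φ(-0.115) + Φ(-3.805) = 0.4544 + 0.0001 = 0.4545.

Power ≈ 0.454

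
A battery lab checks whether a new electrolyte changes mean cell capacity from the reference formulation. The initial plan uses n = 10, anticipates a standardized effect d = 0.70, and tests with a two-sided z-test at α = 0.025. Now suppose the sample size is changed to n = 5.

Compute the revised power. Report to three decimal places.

With n = 5: δ = d·√n = 0.70 × √5 = 1.5652. Critical value z_{0.0125} = 2.241.
Revised power = Φ(δ − 2.241) + Φ(−δ − 2.241) = Φ(-0.676) + Φ(-3.807) = 0.2495 + 0.0001 = 0.2495.

Power ≈ 0.250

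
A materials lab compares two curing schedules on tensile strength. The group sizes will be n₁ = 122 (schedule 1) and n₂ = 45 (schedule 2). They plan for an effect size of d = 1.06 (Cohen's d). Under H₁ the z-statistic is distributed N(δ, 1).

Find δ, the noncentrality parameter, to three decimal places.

δ = d / √(1/n₁ + 1/n₂) = 1.06 / √(1/122 + 1/45) = 6.0776

δ ≈ 6.078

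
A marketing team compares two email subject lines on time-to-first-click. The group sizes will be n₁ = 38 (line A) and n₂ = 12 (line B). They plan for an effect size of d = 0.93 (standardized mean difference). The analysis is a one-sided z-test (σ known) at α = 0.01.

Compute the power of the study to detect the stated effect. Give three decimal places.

Power ≈ 0.685

Noncentrality parameter: δ = d / √(1/n₁ + 1/n₂) = 0.93 / √(1/38 + 1/12) = 2.8085
Critical value for a one-sided test at α = 0.01: z_α = 2.326.
Power = P(Z > 2.326 − δ) = Φ(0.482) = 0.6852.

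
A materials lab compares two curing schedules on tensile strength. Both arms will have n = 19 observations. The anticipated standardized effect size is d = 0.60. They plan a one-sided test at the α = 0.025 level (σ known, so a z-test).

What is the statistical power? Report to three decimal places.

Noncentrality parameter: δ = d·√(n/2) = 0.60 × √(19/2) = 1.8493
One-sided α = 0.025 → critical value z_{0.025} = 1.960.
Power = P(Z > 1.960 − δ) = Φ(-0.111) = 0.4560.

Power ≈ 0.456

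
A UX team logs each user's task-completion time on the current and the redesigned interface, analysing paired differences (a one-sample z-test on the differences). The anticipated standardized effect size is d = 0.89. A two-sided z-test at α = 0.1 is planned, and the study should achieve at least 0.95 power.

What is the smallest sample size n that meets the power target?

n = 14

For power 0.95 need Φ(δ − z_{0.05}) = 0.95, so δ = z_{0.05} + z_{0.05} = 1.645 + 1.645 = 3.290.
(The Φ(−δ − z_{α/2}) term is vanishingly small for δ > 0 and is dropped in the standard sample-size formula.)
δ = d·√n ⇒ n = (δ/d)² = (3.290 / 0.89)² = 13.66.
Round up to the next whole unit.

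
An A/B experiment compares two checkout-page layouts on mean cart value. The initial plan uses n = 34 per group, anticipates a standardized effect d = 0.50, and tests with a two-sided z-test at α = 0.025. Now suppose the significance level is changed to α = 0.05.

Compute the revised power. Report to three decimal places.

Power ≈ 0.540

δ = d·√(n/2) = 0.50 × √(34/2) = 2.0616 (unchanged). New critical value: z_{0.025} = 1.960.
Revised power = Φ(δ − 1.960) + Φ(−δ − 1.960) = Φ(0.102) + Φ(-4.022) = 0.5405 + 0.0000 = 0.5405.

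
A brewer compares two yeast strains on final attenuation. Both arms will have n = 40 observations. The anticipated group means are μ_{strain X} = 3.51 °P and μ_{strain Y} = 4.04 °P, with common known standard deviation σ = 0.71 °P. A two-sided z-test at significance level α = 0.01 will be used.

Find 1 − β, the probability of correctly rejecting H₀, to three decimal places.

Standardized effect: d = |μ_{strain X} − μ_{strain Y}| / σ = |3.51 − 4.04| / 0.71 = 0.7465
Noncentrality parameter: δ = d·√(n/2) = 0.7465 × √(40/2) = 3.3384
Critical value for a two-sided test at α = 0.01: z_{α/2} = 2.576.
Power = Φ(δ − 2.576) + Φ(−δ − 2.576) = Φ(0.763) + Φ(-5.914) = 0.7771 + 0.0000 = 0.7771.

Power ≈ 0.777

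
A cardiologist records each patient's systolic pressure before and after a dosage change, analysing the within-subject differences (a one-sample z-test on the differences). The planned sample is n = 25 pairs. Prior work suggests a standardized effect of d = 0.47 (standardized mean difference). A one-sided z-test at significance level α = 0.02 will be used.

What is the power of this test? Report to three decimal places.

Noncentrality parameter: δ = d·√n = 0.47 × √25 = 2.3500
One-sided α = 0.02 → critical value z_{0.02} = 2.054.
Power = Φ(δ − 2.054) = Φ(0.296) = 0.6165.

Power ≈ 0.616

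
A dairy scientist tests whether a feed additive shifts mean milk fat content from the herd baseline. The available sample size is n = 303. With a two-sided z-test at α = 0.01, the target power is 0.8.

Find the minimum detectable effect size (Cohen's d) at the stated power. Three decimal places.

Need Φ(δ − 2.576) = 0.8, so δ = 2.576 + 0.842 = 3.417.
(The second rejection-region term Φ(−δ − z_{α/2}) is negligible and dropped.)
δ = d·√n ⇒ d = δ/√n = 3.417/√303 = 0.1963.

d ≈ 0.196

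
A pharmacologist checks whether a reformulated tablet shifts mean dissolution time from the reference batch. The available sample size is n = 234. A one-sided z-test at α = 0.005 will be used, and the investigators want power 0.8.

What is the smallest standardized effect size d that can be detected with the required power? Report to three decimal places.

d ≈ 0.223

Required noncentrality: δ = z_{0.005} + z_{0.20} = 2.576 + 0.842 = 3.417.
δ = d·√n ⇒ d = δ/√n = 3.417/√234 = 0.2234.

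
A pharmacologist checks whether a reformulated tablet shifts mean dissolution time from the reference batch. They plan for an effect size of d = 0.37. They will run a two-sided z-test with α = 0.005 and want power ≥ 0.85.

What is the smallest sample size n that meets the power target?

For power 0.85 need Φ(δ − z_{0.0025}) = 0.85, so δ = z_{0.0025} + z_{0.15} = 2.807 + 1.036 = 3.843.
(For δ > 0 the lower-tail rejection region contributes negligibly to power, so the one-term inversion is standard.)
δ = d·√n ⇒ n = (δ/d)² = (3.843 / 0.37)² = 107.91.
Rounding up, n = 108.

n = 108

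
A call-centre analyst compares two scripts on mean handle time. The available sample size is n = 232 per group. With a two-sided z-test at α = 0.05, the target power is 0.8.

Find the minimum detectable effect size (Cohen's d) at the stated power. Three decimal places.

Need Φ(δ − 1.960) = 0.8, so δ = 1.960 + 0.842 = 2.802.
(Lower-tail contribution to power is negligible for δ > 0.)
δ = d·√(n/2) ⇒ d = δ/√(n/2) = 2.802/√(232/2) = 0.2601.

d ≈ 0.260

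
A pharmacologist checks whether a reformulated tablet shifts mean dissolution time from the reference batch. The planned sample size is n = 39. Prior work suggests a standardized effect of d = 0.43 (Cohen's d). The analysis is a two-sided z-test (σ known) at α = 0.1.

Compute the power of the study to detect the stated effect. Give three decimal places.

Power ≈ 0.851

Noncentrality parameter: δ = d·√n = 0.43 × √39 = 2.6853
Critical value for a two-sided test at α = 0.1: z_{α/2} = 1.645.
Power = Φ(δ − 1.645) + Φ(−δ − 1.645) = Φ(1.040) + Φ(-4.330) = 0.8509 + 0.0000 = 0.8510.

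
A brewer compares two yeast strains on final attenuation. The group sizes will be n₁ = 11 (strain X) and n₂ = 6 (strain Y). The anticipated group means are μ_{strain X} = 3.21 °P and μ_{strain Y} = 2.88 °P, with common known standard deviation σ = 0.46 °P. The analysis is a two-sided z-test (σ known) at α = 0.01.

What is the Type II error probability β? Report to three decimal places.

β ≈ 0.877

Standardized effect: d = |μ_{strain X} − μ_{strain Y}| / σ = |3.21 − 2.88| / 0.46 = 0.7174
Noncentrality parameter: δ = d / √(1/n₁ + 1/n₂) = 0.7174 / √(1/11 + 1/6) = 1.4135
Two-sided α = 0.01 → critical value z_{0.005} = 2.576.
Power = Φ(δ − 2.576) + Φ(−δ − 2.576) = Φ(-1.162) + Φ(-3.989) = 0.1226 + 0.0000 = 0.1226.
Type II error: β = 1 − power = 1 − 0.1226 = 0.8774.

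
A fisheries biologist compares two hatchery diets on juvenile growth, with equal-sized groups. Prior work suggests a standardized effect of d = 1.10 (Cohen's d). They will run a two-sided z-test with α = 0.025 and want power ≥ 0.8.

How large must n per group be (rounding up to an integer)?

Set Φ(δ − 2.241) = 0.8; then δ − 2.241 = Φ⁻¹(0.8) = 0.842, giving δ = 3.083.
(Ignoring the negligible lower-tail rejection probability gives the usual closed-form inversion.)
δ = d·√(n/2) ⇒ n = 2(δ/d)² = 2 × (3.083 / 1.10)² = 15.71.
Round up to the next whole unit.

n = 16 per group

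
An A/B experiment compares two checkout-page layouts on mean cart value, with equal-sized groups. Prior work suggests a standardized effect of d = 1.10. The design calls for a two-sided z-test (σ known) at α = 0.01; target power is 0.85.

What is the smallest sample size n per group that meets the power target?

Set Φ(δ − 2.576) = 0.85; then δ − 2.576 = Φ⁻¹(0.85) = 1.036, giving δ = 3.612.
(Ignoring the negligible lower-tail rejection probability gives the usual closed-form inversion.)
δ = d·√(n/2) ⇒ n = 2(δ/d)² = 2 × (3.612 / 1.10)² = 21.57.
Round up to the next whole unit.

n = 22 per group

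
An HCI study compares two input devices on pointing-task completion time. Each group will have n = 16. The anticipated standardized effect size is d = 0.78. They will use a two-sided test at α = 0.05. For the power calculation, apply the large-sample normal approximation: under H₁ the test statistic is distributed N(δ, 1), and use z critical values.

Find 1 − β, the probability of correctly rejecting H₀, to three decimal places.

Noncentrality parameter: δ = d·√(n/2) = 0.78 × √(16/2) = 2.2062
Critical value for a two-sided test at α = 0.05: z_{α/2} = 1.960.
Power = Φ(δ − 1.960) + Φ(−δ − 1.960) = Φ(0.246) + Φ(-4.166) = 0.5972 + 0.0000 = 0.5973.

Power ≈ 0.597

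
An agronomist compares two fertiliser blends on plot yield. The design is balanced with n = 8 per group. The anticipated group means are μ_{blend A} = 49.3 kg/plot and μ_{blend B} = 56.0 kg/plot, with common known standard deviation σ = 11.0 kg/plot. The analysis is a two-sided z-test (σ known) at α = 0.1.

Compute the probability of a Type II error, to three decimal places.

β ≈ 0.663

Standardized effect: d = |μ_{blend A} − μ_{blend B}| / σ = |49.3 − 56.0| / 11.0 = 0.6091
Noncentrality parameter: δ = d·√(n/2) = 0.6091 × √(8/2) = 1.2182
Two-sided α = 0.1 → critical value z_{0.05} = 1.645.
Power = Φ(δ − 1.645) + Φ(−δ − 1.645) = Φ(-0.427) + Φ(-2.863) = 0.3348 + 0.0021 = 0.3369.
Type II error: β = 1 − power = 1 − 0.3369 = 0.6631.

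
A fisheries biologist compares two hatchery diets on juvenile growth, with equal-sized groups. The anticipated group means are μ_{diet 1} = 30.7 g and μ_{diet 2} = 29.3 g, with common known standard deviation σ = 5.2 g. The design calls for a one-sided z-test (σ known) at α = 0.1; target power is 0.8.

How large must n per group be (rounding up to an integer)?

n = 125 per group

Standardized effect: d = |μ_{diet 1} − μ_{diet 2}| / σ = |30.7 − 29.3| / 5.2 = 0.2692
For power 0.8 need Φ(δ − z_{0.1}) = 0.8, so δ = z_{0.1} + z_{0.20} = 1.282 + 0.842 = 2.123.
δ = d·√(n/2) ⇒ n = 2(δ/d)² = 2 × (2.123 / 0.2692)² = 124.38.
Rounding up, n = 125 per group.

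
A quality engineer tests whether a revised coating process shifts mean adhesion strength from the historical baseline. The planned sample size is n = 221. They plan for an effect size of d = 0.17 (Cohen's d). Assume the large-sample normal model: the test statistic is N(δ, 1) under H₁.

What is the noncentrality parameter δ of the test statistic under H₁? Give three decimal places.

δ = d·√n = 0.17 × √221 = 2.5272

δ ≈ 2.527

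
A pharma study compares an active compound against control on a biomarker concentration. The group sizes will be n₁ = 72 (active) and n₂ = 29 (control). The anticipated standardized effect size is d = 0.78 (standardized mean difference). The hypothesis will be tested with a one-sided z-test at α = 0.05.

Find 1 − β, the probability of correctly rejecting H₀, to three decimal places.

Power ≈ 0.971

Noncentrality parameter: δ = d / √(1/n₁ + 1/n₂) = 0.78 / √(1/72 + 1/29) = 3.5465
Critical value for a one-sided test at α = 0.05: z_α = 1.645.
Power = Φ(δ − 1.645) = Φ(1.902) = 0.9714.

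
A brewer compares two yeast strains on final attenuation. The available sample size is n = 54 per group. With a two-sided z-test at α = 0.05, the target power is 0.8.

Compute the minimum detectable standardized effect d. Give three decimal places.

Required noncentrality: δ = z_{0.025} + z_{0.20} = 1.960 + 0.842 = 2.802.
(Lower-tail contribution to power is negligible for δ > 0.)
δ = d·√(n/2) ⇒ d = δ/√(n/2) = 2.802/√(54/2) = 0.5392.

d ≈ 0.539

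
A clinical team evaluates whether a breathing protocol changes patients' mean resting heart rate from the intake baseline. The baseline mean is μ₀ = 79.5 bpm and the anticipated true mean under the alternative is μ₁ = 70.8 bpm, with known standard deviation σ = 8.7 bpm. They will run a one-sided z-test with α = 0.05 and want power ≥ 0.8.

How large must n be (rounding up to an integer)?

Standardized effect: d = |μ₁ − μ₀| / σ = |70.8 − 79.5| / 8.7 = 1.0000
For power 0.8 need Φ(δ − z_{0.05}) = 0.8, so δ = z_{0.05} + z_{0.20} = 1.645 + 0.842 = 2.486.
δ = d·√n ⇒ n = (δ/d)² = (2.486 / 1.0000)² = 6.18.
Round up to the next whole unit.

n = 7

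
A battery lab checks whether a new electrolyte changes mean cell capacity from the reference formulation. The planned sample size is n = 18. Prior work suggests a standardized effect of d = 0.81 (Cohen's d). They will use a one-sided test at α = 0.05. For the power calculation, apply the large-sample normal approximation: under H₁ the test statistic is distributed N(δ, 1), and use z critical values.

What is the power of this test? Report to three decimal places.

Noncentrality parameter: δ = d·√n = 0.81 × √18 = 3.4365
Critical value for a one-sided test at α = 0.05: z_α = 1.645.
Power = P(Z > 1.645 − δ) = Φ(1.792) = 0.9634.

Power ≈ 0.963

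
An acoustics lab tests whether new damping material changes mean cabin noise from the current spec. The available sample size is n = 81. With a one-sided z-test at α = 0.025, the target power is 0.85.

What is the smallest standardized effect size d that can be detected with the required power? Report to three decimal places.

Need Φ(δ − 1.960) = 0.85, so δ = 1.960 + 1.036 = 2.996.
δ = d·√n ⇒ d = δ/√n = 2.996/√81 = 0.3329.

d ≈ 0.333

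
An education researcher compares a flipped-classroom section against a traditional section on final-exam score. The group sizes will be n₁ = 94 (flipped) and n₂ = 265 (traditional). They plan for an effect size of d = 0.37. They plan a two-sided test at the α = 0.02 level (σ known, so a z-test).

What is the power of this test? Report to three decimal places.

Noncentrality parameter: δ = d / √(1/n₁ + 1/n₂) = 0.37 / √(1/94 + 1/265) = 3.0821
Critical value for a two-sided test at α = 0.02: z_{α/2} = 2.326.
Power = Φ(δ − 2.326) + Φ(−δ − 2.326) = Φ(0.756) + Φ(-5.408) = 0.7751 + 0.0000 = 0.7751.

Power ≈ 0.775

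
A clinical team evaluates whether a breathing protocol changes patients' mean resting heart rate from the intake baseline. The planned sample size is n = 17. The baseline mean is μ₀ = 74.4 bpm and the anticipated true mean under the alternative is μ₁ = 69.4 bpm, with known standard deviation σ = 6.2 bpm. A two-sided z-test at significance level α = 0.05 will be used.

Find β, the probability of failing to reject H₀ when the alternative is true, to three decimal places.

Standardized effect: d = |μ₁ − μ₀| / σ = |69.4 − 74.4| / 6.2 = 0.8065
Noncentrality parameter: λ = d·√n = 0.8065 × √17 = 3.3251
Two-sided α = 0.05 → critical value z_{0.025} = 1.960.
Power = Φ(λ − 1.960) + Φ(−λ − 1.960) = Φ(1.365) + Φ(-5.285) = 0.9139 + 0.0000 = 0.9139.
Type II error: β = 1 − power = 1 − 0.9139 = 0.0861.

β ≈ 0.086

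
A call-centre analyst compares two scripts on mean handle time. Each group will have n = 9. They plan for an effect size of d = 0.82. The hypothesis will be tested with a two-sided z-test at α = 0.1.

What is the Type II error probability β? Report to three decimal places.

β ≈ 0.462

Noncentrality parameter: δ = d·√(n/2) = 0.82 × √(9/2) = 1.7395
Two-sided α = 0.1 → critical value z_{0.05} = 1.645.
Power = Φ(δ − 1.645) + Φ(−δ − 1.645) = Φ(0.095) + Φ(-3.384) = 0.5377 + 0.0004 = 0.5381.
Type II error: β = 1 − power = 1 − 0.5381 = 0.4619.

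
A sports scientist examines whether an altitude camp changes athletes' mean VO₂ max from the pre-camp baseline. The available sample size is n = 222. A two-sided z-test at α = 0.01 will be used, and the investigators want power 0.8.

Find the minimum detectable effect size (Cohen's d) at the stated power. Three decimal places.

Need Φ(δ − 2.576) = 0.8, so δ = 2.576 + 0.842 = 3.417.
(Lower-tail contribution to power is negligible for δ > 0.)
δ = d·√n ⇒ d = δ/√n = 3.417/√222 = 0.2294.

d ≈ 0.229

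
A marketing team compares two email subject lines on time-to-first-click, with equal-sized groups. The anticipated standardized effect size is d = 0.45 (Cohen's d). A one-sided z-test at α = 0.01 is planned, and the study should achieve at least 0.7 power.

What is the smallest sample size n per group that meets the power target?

n = 81 per group

Set Φ(δ − 2.326) = 0.7; then δ − 2.326 = Φ⁻¹(0.7) = 0.524, giving δ = 2.851.
δ = d·√(n/2) ⇒ n = 2(δ/d)² = 2 × (2.851 / 0.45)² = 80.26.
Round up to the next whole unit.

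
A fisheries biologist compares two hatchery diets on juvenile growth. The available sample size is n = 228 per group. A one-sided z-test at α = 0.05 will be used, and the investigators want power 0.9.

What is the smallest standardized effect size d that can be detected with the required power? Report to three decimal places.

Need Φ(δ − 1.645) = 0.9, so δ = 1.645 + 1.282 = 2.926.
δ = d·√(n/2) ⇒ d = δ/√(n/2) = 2.926/√(228/2) = 0.2741.

d ≈ 0.274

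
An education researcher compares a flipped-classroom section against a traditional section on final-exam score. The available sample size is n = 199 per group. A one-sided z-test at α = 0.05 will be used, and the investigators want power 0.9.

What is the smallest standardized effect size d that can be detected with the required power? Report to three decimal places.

Need Φ(δ − 1.645) = 0.9, so δ = 1.645 + 1.282 = 2.926.
δ = d·√(n/2) ⇒ d = δ/√(n/2) = 2.926/√(199/2) = 0.2934.

d ≈ 0.293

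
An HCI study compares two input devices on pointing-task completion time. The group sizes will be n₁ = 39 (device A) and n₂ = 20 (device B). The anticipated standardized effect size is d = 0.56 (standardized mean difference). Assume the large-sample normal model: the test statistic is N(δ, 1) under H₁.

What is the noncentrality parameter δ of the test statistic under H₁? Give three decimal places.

δ = d / √(1/n₁ + 1/n₂) = 0.56 / √(1/39 + 1/20) = 2.0361

δ ≈ 2.036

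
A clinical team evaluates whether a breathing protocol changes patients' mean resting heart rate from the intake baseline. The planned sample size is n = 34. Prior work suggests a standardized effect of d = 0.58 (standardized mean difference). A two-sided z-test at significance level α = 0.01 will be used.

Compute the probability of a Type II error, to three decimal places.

Noncentrality parameter: δ = d·√n = 0.58 × √34 = 3.3820
Critical value for a two-sided test at α = 0.01: z_{α/2} = 2.576.
Power = Φ(δ − 2.576) + Φ(−δ − 2.576) = Φ(0.806) + Φ(-5.958) = 0.7899 + 0.0000 = 0.7899.
Type II error: β = 1 − power = 1 − 0.7899 = 0.2101.

β ≈ 0.210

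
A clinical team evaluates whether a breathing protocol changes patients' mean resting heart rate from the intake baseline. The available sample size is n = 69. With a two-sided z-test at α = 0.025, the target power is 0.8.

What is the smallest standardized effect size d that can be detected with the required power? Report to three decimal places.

d ≈ 0.371

Need Φ(δ − 2.241) = 0.8, so δ = 2.241 + 0.842 = 3.083.
(Lower-tail contribution to power is negligible for δ > 0.)
δ = d·√n ⇒ d = δ/√n = 3.083/√69 = 0.3712.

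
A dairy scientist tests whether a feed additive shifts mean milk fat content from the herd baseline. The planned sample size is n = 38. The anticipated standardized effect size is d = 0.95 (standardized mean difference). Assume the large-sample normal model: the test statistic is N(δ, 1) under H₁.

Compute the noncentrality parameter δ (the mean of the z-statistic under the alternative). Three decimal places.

δ ≈ 5.856

δ = d·√n = 0.95 × √38 = 5.8562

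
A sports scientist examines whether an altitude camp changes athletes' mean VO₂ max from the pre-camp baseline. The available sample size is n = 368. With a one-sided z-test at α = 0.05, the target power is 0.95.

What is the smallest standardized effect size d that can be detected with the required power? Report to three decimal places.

Required noncentrality: δ = z_{0.05} + z_{0.05} = 1.645 + 1.645 = 3.290.
δ = d·√n ⇒ d = δ/√n = 3.290/√368 = 0.1715.

d ≈ 0.171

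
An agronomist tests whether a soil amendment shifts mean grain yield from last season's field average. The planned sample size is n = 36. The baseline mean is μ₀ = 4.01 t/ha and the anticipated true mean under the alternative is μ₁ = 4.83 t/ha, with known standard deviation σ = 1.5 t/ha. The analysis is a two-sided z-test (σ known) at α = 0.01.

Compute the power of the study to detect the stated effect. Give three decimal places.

Power ≈ 0.759

Standardized effect: d = |μ₁ − μ₀| / σ = |4.83 − 4.01| / 1.5 = 0.5467
Noncentrality parameter: δ = d·√n = 0.5467 × √36 = 3.2800
Two-sided α = 0.01 → critical value z_{0.005} = 2.576.
Power = Φ(δ − 2.576) + Φ(−δ − 2.576) = Φ(0.704) + Φ(-5.856) = 0.7593 + 0.0000 = 0.7593.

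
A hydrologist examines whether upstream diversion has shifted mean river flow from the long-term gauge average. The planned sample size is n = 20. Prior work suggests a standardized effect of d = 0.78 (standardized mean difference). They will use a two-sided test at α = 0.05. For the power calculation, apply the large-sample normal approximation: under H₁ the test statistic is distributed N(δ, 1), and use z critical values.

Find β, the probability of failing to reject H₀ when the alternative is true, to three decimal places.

Noncentrality parameter: δ = d·√n = 0.78 × √20 = 3.4883
Critical value for a two-sided test at α = 0.05: z_{α/2} = 1.960.
Power = Φ(δ − 1.960) + Φ(−δ − 1.960) = Φ(1.528) + Φ(-5.448) = 0.9368 + 0.0000 = 0.9368.
Type II error: β = 1 − power = 1 − 0.9368 = 0.0632.

β ≈ 0.063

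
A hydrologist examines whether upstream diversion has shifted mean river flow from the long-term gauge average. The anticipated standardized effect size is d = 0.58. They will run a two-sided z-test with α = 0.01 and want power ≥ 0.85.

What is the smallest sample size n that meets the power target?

For power 0.85 need Φ(δ − z_{0.005}) = 0.85, so δ = z_{0.005} + z_{0.15} = 2.576 + 1.036 = 3.612.
(For δ > 0 the lower-tail rejection region contributes negligibly to power, so the one-term inversion is standard.)
δ = d·√n ⇒ n = (δ/d)² = (3.612 / 0.58)² = 38.79.
Round up to the next whole unit.

n = 39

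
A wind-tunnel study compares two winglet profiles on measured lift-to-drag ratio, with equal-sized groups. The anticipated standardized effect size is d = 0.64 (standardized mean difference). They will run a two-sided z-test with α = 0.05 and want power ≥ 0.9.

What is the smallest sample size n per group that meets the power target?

For power 0.9 need Φ(δ − z_{0.025}) = 0.9, so δ = z_{0.025} + z_{0.10} = 1.960 + 1.282 = 3.242.
(Ignoring the negligible lower-tail rejection probability gives the usual closed-form inversion.)
δ = d·√(n/2) ⇒ n = 2(δ/d)² = 2 × (3.242 / 0.64)² = 51.31.
Round up to the next whole unit.

n = 52 per group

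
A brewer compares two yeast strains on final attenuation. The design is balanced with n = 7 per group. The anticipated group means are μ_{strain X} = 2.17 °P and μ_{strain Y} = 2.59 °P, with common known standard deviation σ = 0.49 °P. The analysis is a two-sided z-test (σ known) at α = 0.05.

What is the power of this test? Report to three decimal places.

Standardized effect: d = |μ_{strain X} − μ_{strain Y}| / σ = |2.17 − 2.59| / 0.49 = 0.8571
Noncentrality parameter: δ = d·√(n/2) = 0.8571 × √(7/2) = 1.6036
Two-sided α = 0.05 → critical value z_{0.025} = 1.960.
Power = Φ(δ − 1.960) + Φ(−δ − 1.960) = Φ(-0.356) + Φ(-3.564) = 0.3608 + 0.0002 = 0.3610.

Power ≈ 0.361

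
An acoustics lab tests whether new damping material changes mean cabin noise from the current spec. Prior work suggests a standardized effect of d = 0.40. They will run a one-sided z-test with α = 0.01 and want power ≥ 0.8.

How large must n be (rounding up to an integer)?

For power 0.8 need Φ(δ − z_{0.01}) = 0.8, so δ = z_{0.01} + z_{0.20} = 2.326 + 0.842 = 3.168.
δ = d·√n ⇒ n = (δ/d)² = (3.168 / 0.40)² = 62.73.
Round up to the next whole unit.

n = 63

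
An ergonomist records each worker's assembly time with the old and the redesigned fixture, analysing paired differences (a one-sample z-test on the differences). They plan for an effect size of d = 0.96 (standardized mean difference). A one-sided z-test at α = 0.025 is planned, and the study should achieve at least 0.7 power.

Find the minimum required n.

n = 7

For power 0.7 need Φ(δ − z_{0.025}) = 0.7, so δ = z_{0.025} + z_{0.30} = 1.960 + 0.524 = 2.484.
δ = d·√n ⇒ n = (δ/d)² = (2.484 / 0.96)² = 6.70.
Round up to the next whole unit.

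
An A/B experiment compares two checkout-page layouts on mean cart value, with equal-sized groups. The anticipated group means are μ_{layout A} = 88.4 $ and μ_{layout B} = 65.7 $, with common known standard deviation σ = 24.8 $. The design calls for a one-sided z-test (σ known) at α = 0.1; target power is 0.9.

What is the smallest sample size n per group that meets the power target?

Standardized effect: d = |μ_{layout A} − μ_{layout B}| / σ = |88.4 − 65.7| / 24.8 = 0.9153
Set Φ(δ − 1.282) = 0.9; then δ − 1.282 = Φ⁻¹(0.9) = 1.282, giving δ = 2.563.
δ = d·√(n/2) ⇒ n = 2(δ/d)² = 2 × (2.563 / 0.9153)² = 15.68.
Rounding up, n = 16 per group.

n = 16 per group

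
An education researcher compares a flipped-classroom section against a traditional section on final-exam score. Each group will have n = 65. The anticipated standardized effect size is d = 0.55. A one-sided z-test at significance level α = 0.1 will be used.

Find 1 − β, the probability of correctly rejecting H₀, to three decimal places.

Power ≈ 0.968

Noncentrality parameter: δ = d·√(n/2) = 0.55 × √(65/2) = 3.1355
Critical value for a one-sided test at α = 0.1: z_α = 1.282.
Power = Φ(δ − 1.282) = Φ(1.854) = 0.9681.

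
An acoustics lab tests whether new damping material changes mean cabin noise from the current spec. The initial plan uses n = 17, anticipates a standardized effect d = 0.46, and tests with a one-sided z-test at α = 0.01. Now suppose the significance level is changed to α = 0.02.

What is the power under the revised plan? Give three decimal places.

δ = d·√n = 0.46 × √17 = 1.8966 (unchanged). New critical value: z_{0.02} = 2.054.
Revised power = P(Z > 2.054 − δ) = Φ(-0.157) = 0.4376.

Power ≈ 0.438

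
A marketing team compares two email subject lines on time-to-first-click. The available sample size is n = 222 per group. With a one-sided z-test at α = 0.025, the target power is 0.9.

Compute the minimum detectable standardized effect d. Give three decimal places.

d ≈ 0.308

Need Φ(δ − 1.960) = 0.9, so δ = 1.960 + 1.282 = 3.242.
δ = d·√(n/2) ⇒ d = δ/√(n/2) = 3.242/√(222/2) = 0.3077.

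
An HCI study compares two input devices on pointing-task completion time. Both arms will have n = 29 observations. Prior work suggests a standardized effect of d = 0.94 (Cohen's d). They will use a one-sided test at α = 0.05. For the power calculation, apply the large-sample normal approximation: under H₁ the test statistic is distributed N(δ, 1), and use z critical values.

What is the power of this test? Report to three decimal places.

Power ≈ 0.973

Noncentrality parameter: δ = d·√(n/2) = 0.94 × √(29/2) = 3.5794
Critical value for a one-sided test at α = 0.05: z_α = 1.645.
Power = Φ(δ − 1.645) = Φ(1.935) = 0.9735.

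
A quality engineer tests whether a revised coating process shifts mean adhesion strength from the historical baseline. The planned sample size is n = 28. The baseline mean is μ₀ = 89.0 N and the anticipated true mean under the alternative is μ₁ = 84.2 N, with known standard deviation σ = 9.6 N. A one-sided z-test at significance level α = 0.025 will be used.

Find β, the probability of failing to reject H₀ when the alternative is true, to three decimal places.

β ≈ 0.246

Standardized effect: d = |μ₁ − μ₀| / σ = |84.2 − 89.0| / 9.6 = 0.5000
Noncentrality parameter: δ = d·√n = 0.5000 × √28 = 2.6458
One-sided α = 0.025 → critical value z_{0.025} = 1.960.
Power = P(Z > 1.960 − δ) = Φ(0.686) = 0.7536.
Type II error: β = 1 − power = 1 − 0.7536 = 0.2464.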